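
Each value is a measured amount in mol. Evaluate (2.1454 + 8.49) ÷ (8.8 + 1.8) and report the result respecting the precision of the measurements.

1.00

2.1454 + 8.49 = 10.6354, limited to 2 d.p. → 4 s.f.; 8.8 + 1.8 = 10.6, limited to 1 d.p. → 3 s.f.
Carrying full precision, 10.6354 ÷ 10.6 = 1.00333962264…; keep min(4, 3) = 3 s.f.
Rounded to 3 significant figures: 1.00.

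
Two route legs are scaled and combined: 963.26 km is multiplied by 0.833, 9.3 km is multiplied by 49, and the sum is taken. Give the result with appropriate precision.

1.26 × 10³ km

963.26 × 0.833 = 802.39558 → 802 km (3 s.f., last digit at the 10^0 place).
9.3 × 49 = 455.7 → 4.6 × 10² km (2 s.f., last digit at the 10^1 place).
Sum: 1258.09558 km; keep the coarser place, 10^1.
Result: 1.26 × 10³ km.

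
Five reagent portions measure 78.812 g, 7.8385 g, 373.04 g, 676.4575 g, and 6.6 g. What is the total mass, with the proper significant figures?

78.812 g + 7.8385 g + 373.04 g + 676.4575 g + 6.6 g = 1142.7480 g.
Addition/subtraction keeps the fewest decimal places: 78.812 → 3 decimal places, 7.8385 → 4 decimal places, 373.04 → 2 decimal places, 676.4575 → 4 decimal places, 6.6 → 1 decimal place; limit is 1.
Rounded to 1 decimal place: 1142.7 g.

1142.7 g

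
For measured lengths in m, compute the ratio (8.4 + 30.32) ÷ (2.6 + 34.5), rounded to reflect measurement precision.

1.04

8.4 + 30.32 = 38.72, limited to 1 d.p. → 3 s.f.; 2.6 + 34.5 = 37.1, limited to 1 d.p. → 3 s.f.
Carrying full precision, 38.72 ÷ 37.1 = 1.04366576819…; keep min(3, 3) = 3 s.f.
Rounded to 3 significant figures: 1.04.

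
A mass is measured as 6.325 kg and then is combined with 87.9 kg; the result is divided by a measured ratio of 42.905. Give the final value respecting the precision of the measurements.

6.325 kg + 87.9 kg = 94.225 kg; the sum is limited to 1 decimal place (3 s.f.).
Carrying full precision, 94.225 ÷ 42.905 = 2.19613098706… kg; 42.905 has 5 s.f., so the result keeps min(3, 5) = 3 s.f.
Rounded to 3 significant figures: 2.20 kg.

2.20 kg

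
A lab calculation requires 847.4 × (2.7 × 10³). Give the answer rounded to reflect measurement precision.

847.4 × (2.7 × 10³) = 2287980
Multiplication/division keeps the fewest significant figures: 847.4 → 4 s.f., 2.7 × 10³ → 2 s.f.; limit is 2.
Rounded to 2 significant figures: 2.3 × 10⁶.

2.3 × 10⁶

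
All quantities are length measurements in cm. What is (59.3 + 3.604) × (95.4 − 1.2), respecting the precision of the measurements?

59.3 + 3.604 = 62.904, limited to 1 d.p. → 3 s.f.; 95.4 − 1.2 = 94.2, limited to 1 d.p. → 3 s.f.
Carrying full precision, 62.904 × 94.2 = 5925.5568; keep min(3, 3) = 3 s.f.
Rounded to 3 significant figures: 5.93 × 10³ cm².

5.93 × 10³ cm²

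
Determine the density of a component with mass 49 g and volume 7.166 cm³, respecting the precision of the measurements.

6.8 g/cm³

density = 49 g ÷ 7.166 cm³ = 6.83784538097… g/cm³.
49 has 2 significant figures; 7.166 has 4.
Division/multiplication keeps the fewest: 2 significant figures.
Rounded: 6.8 g/cm³.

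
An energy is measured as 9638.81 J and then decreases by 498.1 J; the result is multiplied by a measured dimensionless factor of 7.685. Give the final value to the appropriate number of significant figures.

7.025 × 10⁴ J

9638.81 J − 498.1 J = 9140.71 J; the difference is limited to 1 decimal place (5 s.f.).
Carrying full precision, 9140.71 × 7.685 = 70246.35635 J; 7.685 has 4 s.f., so the result keeps min(5, 4) = 4 s.f.
Rounded to 4 significant figures: 7.025 × 10⁴ J.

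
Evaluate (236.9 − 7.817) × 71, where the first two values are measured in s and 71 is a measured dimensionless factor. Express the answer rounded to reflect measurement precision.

236.9 s − 7.817 s = 229.083 s; the difference is limited to 1 decimal place (4 s.f.).
Carrying full precision, 229.083 × 71 = 16264.893 s; 71 has 2 s.f., so the result keeps min(4, 2) = 2 s.f.
Rounded to 2 significant figures: 1.6 × 10⁴ s.

1.6 × 10⁴ s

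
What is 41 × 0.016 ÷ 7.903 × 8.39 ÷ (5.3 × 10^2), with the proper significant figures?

41 × 0.016 ÷ 7.903 × 8.39 ÷ (5.3 × 10^2) = 0.00131400781647…
Multiplication/division keeps the fewest significant figures: 41 → 2 s.f., 0.016 → 2 s.f., 7.903 → 4 s.f., 8.39 → 3 s.f., 5.3 × 10^2 → 2 s.f.; limit is 2.
Rounded to 2 significant figures: 0.0013.

0.0013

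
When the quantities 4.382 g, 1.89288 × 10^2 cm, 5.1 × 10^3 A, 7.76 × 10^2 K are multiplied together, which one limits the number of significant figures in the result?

4.382 g → 4 s.f.; 1.89288 × 10^2 cm → 6 s.f.; 5.1 × 10^3 A → 2 s.f.; 7.76 × 10^2 K → 3 s.f.
The fewest is 2 significant figures, from 5.1 × 10^3 A.

5.1 × 10^3 A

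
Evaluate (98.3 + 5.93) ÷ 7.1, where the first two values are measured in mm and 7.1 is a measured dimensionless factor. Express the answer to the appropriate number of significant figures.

98.3 mm + 5.93 mm = 104.23 mm; the sum is limited to 1 decimal place (4 s.f.).
Carrying full precision, 104.23 ÷ 7.1 = 14.6802816901… mm; 7.1 has 2 s.f., so the result keeps min(4, 2) = 2 s.f.
Rounded to 2 significant figures: 15 mm.

15 mm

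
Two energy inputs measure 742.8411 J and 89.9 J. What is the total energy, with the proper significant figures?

832.7 J

742.8411 J + 89.9 J = 832.7411 J.
Addition/subtraction keeps the fewest decimal places: 742.8411 → 4 decimal places, 89.9 → 1 decimal place; limit is 1.
Rounded to 1 decimal place: 832.7 J.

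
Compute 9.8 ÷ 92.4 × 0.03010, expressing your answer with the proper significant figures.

9.8 ÷ 92.4 × 0.03010 = 0.00319242424242…
Multiplication/division keeps the fewest significant figures: 9.8 → 2 s.f., 92.4 → 3 s.f., 0.03010 → 4 s.f.; limit is 2.
Rounded to 2 significant figures: 3.2 × 10⁻³.

3.2 × 10⁻³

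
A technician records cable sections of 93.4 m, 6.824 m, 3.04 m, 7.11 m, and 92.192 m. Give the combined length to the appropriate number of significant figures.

93.4 m + 6.824 m + 3.04 m + 7.11 m + 92.192 m = 202.566 m.
Addition/subtraction keeps the fewest decimal places: 93.4 → 1 decimal place, 6.824 → 3 decimal places, 3.04 → 2 decimal places, 7.11 → 2 decimal places, 92.192 → 3 decimal places; limit is 1.
Rounded to 1 decimal place: 2.026 × 10² m.

2.026 × 10² m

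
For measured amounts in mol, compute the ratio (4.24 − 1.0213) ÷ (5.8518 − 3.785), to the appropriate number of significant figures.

1.56

4.24 − 1.0213 = 3.2187, limited to 2 d.p. → 3 s.f.; 5.8518 − 3.785 = 2.0668, limited to 3 d.p. → 4 s.f.
Carrying full precision, 3.2187 ÷ 2.0668 = 1.55733501064…; keep min(3, 4) = 3 s.f.
Rounded to 3 significant figures: 1.56.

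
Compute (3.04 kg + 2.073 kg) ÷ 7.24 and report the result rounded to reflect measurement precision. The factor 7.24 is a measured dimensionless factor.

3.04 kg + 2.073 kg = 5.113 kg; the sum is limited to 2 decimal places (3 s.f.).
Carrying full precision, 5.113 ÷ 7.24 = 0.706215469613… kg; 7.24 has 3 s.f., so the result keeps min(3, 3) = 3 s.f.
Rounded to 3 significant figures: 0.706 kg.

0.706 kg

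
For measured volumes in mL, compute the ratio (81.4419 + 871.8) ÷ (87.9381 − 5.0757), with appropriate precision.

11.50

81.4419 + 871.8 = 953.2419, limited to 1 d.p. → 4 s.f.; 87.9381 − 5.0757 = 82.8624, limited to 4 d.p. → 6 s.f.
Carrying full precision, 953.2419 ÷ 82.8624 = 11.5039137172…; keep min(4, 6) = 4 s.f.
Rounded to 4 significant figures: 11.50.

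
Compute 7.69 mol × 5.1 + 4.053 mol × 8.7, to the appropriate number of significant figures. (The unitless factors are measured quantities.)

74 mol

7.69 × 5.1 = 39.219 → 39 mol (2 s.f., last digit at the 10^0 place).
4.053 × 8.7 = 35.2611 → 35 mol (2 s.f., last digit at the 10^0 place).
Sum: 74.4801 mol; keep the coarser place, 10^0.
Result: 74 mol.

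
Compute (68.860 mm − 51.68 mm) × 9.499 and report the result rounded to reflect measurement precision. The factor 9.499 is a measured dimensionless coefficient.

68.860 mm − 51.68 mm = 17.180 mm; the difference is limited to 2 decimal places (4 s.f.).
Carrying full precision, 17.180 × 9.499 = 163.19282 mm; 9.499 has 4 s.f., so the result keeps min(4, 4) = 4 s.f.
Rounded to 4 significant figures: 163.2 mm.

163.2 mm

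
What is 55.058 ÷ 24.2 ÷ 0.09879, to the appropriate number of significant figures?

23.0

55.058 ÷ 24.2 ÷ 0.09879 = 23.0299014773…
Multiplication/division keeps the fewest significant figures: 55.058 → 5 s.f., 24.2 → 3 s.f., 0.09879 → 4 s.f.; limit is 3.
Rounded to 3 significant figures: 23.0.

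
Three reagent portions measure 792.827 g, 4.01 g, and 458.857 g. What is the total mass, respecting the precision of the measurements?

1255.69 g

792.827 g + 4.01 g + 458.857 g = 1255.694 g.
Addition/subtraction keeps the fewest decimal places: 792.827 → 3 decimal places, 4.01 → 2 decimal places, 458.857 → 3 decimal places; limit is 2.
Rounded to 2 decimal places: 1255.69 g.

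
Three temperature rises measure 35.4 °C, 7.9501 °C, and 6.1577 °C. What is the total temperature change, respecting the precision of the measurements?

49.5 °C

35.4 °C + 7.9501 °C + 6.1577 °C = 49.5078 °C.
Addition/subtraction keeps the fewest decimal places: 35.4 → 1 decimal place, 7.9501 → 4 decimal places, 6.1577 → 4 decimal places; limit is 1.
Rounded to 1 decimal place: 49.5 °C.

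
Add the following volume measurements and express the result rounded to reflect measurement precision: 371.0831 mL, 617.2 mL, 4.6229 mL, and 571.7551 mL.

371.0831 mL + 617.2 mL + 4.6229 mL + 571.7551 mL = 1564.6611 mL.
Addition/subtraction keeps the fewest decimal places: 371.0831 → 4 decimal places, 617.2 → 1 decimal place, 4.6229 → 4 decimal places, 571.7551 → 4 decimal places; limit is 1.
Rounded to 1 decimal place: 1564.7 mL.

1564.7 mL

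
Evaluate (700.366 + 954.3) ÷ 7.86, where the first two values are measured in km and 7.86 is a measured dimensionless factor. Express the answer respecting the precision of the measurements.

211 km

700.366 km + 954.3 km = 1654.666 km; the sum is limited to 1 decimal place (5 s.f.).
Carrying full precision, 1654.666 ÷ 7.86 = 210.517302799… km; 7.86 has 3 s.f., so the result keeps min(5, 3) = 3 s.f.
Rounded to 3 significant figures: 211 km.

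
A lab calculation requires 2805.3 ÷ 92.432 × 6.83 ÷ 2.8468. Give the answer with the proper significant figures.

2805.3 ÷ 92.432 × 6.83 ÷ 2.8468 = 72.8149755542…
Multiplication/division keeps the fewest significant figures: 2805.3 → 5 s.f., 92.432 → 5 s.f., 6.83 → 3 s.f., 2.8468 → 5 s.f.; limit is 3.
Rounded to 3 significant figures: 72.8.

72.8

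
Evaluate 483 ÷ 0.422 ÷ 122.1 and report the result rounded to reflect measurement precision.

483 ÷ 0.422 ÷ 122.1 = 9.37387193311…
Multiplication/division keeps the fewest significant figures: 483 → 3 s.f., 0.422 → 3 s.f., 122.1 → 4 s.f.; limit is 3.
Rounded to 3 significant figures: 9.37.

9.37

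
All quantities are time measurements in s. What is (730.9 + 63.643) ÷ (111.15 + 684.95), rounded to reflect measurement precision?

0.9980

730.9 + 63.643 = 794.543, limited to 1 d.p. → 4 s.f.; 111.15 + 684.95 = 796.10, limited to 2 d.p. → 5 s.f.
Carrying full precision, 794.543 ÷ 796.10 = 0.998044215551…; keep min(4, 5) = 4 s.f.
Rounded to 4 significant figures: 0.9980.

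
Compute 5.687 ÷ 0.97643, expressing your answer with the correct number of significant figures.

5.687 ÷ 0.97643 = 5.82427823807…
Multiplication/division keeps the fewest significant figures: 5.687 → 4 s.f., 0.97643 → 5 s.f.; limit is 4.
Rounded to 4 significant figures: 5.824.

5.824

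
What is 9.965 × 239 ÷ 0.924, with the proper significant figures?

2.58 × 10^3

9.965 × 239 ÷ 0.924 = 2577.52705628…
Multiplication/division keeps the fewest significant figures: 9.965 → 4 s.f., 239 → 3 s.f., 0.924 → 3 s.f.; limit is 3.
Rounded to 3 significant figures: 2.58 × 10^3.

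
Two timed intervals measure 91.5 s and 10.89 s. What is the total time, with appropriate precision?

1.024 × 10^2 s

91.5 s + 10.89 s = 102.39 s.
Addition/subtraction keeps the fewest decimal places: 91.5 → 1 decimal place, 10.89 → 2 decimal places; limit is 1.
Rounded to 1 decimal place: 1.024 × 10^2 s.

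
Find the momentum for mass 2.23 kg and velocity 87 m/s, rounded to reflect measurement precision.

1.9 × 10^2 kg·m/s

momentum = 2.23 kg × 87 m/s = 194.01 kg·m/s.
2.23 has 3 significant figures; 87 has 2.
Division/multiplication keeps the fewest: 2 significant figures.
Rounded: 1.9 × 10^2 kg·m/s.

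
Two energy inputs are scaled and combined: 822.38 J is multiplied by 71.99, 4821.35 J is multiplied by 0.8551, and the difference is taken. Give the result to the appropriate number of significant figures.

5.508 × 10^4 J

822.38 × 71.99 = 59203.1362 → 5.920 × 10^4 J (4 s.f., last digit at the 10^1 place).
4821.35 × 0.8551 = 4122.736385 → 4123 J (4 s.f., last digit at the 10^0 place).
Difference: 55080.399815 J; keep the coarser place, 10^1.
Result: 5.508 × 10^4 J.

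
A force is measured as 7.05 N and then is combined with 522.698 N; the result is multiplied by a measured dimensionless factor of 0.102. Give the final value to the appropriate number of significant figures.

54.0 N

7.05 N + 522.698 N = 529.748 N; the sum is limited to 2 decimal places (5 s.f.).
Carrying full precision, 529.748 × 0.102 = 54.034296 N; 0.102 has 3 s.f., so the result keeps min(5, 3) = 3 s.f.
Rounded to 3 significant figures: 54.0 N.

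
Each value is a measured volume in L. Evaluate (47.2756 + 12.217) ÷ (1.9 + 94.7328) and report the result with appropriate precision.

0.616

47.2756 + 12.217 = 59.4926, limited to 3 d.p. → 5 s.f.; 1.9 + 94.7328 = 96.6328, limited to 1 d.p. → 3 s.f.
Carrying full precision, 59.4926 ÷ 96.6328 = 0.615656381684…; keep min(5, 3) = 3 s.f.
Rounded to 3 significant figures: 0.616.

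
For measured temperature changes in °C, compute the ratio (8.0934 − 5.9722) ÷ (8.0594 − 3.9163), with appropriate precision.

8.0934 − 5.9722 = 2.1212, limited to 4 d.p. → 5 s.f.; 8.0594 − 3.9163 = 4.1431, limited to 4 d.p. → 5 s.f.
Carrying full precision, 2.1212 ÷ 4.1431 = 0.511983780261…; keep min(5, 5) = 5 s.f.
Rounded to 5 significant figures: 0.51198.

0.51198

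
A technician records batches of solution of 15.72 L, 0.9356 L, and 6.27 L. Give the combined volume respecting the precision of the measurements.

22.93 L

15.72 L + 0.9356 L + 6.27 L = 22.9256 L.
Addition/subtraction keeps the fewest decimal places: 15.72 → 2 decimal places, 0.9356 → 4 decimal places, 6.27 → 2 decimal places; limit is 2.
Rounded to 2 decimal places: 22.93 L.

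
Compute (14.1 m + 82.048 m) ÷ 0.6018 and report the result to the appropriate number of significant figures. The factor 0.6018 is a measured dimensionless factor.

1.60 × 10² m

14.1 m + 82.048 m = 96.148 m; the sum is limited to 1 decimal place (3 s.f.).
Carrying full precision, 96.148 ÷ 0.6018 = 159.767364573… m; 0.6018 has 4 s.f., so the result keeps min(3, 4) = 3 s.f.
Rounded to 3 significant figures: 1.60 × 10² m.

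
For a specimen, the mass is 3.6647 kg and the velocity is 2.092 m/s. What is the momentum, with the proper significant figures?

7.667 kg·m/s

momentum = 3.6647 kg × 2.092 m/s = 7.6665524 kg·m/s.
3.6647 has 5 significant figures; 2.092 has 4.
Division/multiplication keeps the fewest: 4 significant figures.
Rounded: 7.667 kg·m/s.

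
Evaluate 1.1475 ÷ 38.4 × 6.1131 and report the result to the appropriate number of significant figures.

0.183

1.1475 ÷ 38.4 × 6.1131 = 0.182676621094…
Multiplication/division keeps the fewest significant figures: 1.1475 → 5 s.f., 38.4 → 3 s.f., 6.1131 → 5 s.f.; limit is 3.
Rounded to 3 significant figures: 0.183.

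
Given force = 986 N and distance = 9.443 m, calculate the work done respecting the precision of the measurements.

work done = 986 N × 9.443 m = 9310.798 J.
986 has 3 significant figures; 9.443 has 4.
Division/multiplication keeps the fewest: 3 significant figures.
Rounded: 9.31 × 10^3 J.

9.31 × 10^3 J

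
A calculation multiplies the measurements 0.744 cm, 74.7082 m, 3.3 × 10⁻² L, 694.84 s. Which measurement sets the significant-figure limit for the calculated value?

0.744 cm → 3 s.f.; 74.7082 m → 6 s.f.; 3.3 × 10⁻² L → 2 s.f.; 694.84 s → 5 s.f.
The fewest is 2 significant figures, from 3.3 × 10⁻² L.

3.3 × 10⁻² L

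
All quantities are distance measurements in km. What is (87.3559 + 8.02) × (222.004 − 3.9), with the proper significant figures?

87.3559 + 8.02 = 95.3759, limited to 2 d.p. → 4 s.f.; 222.004 − 3.9 = 218.104, limited to 1 d.p. → 4 s.f.
Carrying full precision, 95.3759 × 218.104 = 20801.8652936; keep min(4, 4) = 4 s.f.
Rounded to 4 significant figures: 2.080 × 10^4 km².

2.080 × 10^4 km²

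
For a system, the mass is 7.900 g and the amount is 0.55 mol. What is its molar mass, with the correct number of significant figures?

14 g/mol

molar mass = 7.900 g ÷ 0.55 mol = 14.3636363636… g/mol.
7.900 has 4 significant figures; 0.55 has 2.
Division/multiplication keeps the fewest: 2 significant figures.
Rounded: 14 g/mol.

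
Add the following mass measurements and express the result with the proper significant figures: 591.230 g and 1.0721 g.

592.302 g

591.230 g + 1.0721 g = 592.3021 g.
Addition/subtraction keeps the fewest decimal places: 591.230 → 3 decimal places, 1.0721 → 4 decimal places; limit is 3.
Rounded to 3 decimal places: 592.302 g.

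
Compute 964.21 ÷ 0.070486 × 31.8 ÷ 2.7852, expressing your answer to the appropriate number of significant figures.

964.21 ÷ 0.070486 × 31.8 ÷ 2.7852 = 156185.063771…
Multiplication/division keeps the fewest significant figures: 964.21 → 5 s.f., 0.070486 → 5 s.f., 31.8 → 3 s.f., 2.7852 → 5 s.f.; limit is 3.
Rounded to 3 significant figures: 1.56 × 10^5.

1.56 × 10^5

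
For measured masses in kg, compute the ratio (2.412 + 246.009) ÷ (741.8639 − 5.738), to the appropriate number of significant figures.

2.412 + 246.009 = 248.421, limited to 3 d.p. → 6 s.f.; 741.8639 − 5.738 = 736.1259, limited to 3 d.p. → 6 s.f.
Carrying full precision, 248.421 ÷ 736.1259 = 0.337470804926…; keep min(6, 6) = 6 s.f.
Rounded to 6 significant figures: 0.337471.

0.337471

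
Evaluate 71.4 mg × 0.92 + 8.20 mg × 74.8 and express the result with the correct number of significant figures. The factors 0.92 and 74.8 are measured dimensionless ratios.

679 mg

71.4 × 0.92 = 65.688 → 66 mg (2 s.f., last digit at the 10^0 place).
8.20 × 74.8 = 613.36 → 613 mg (3 s.f., last digit at the 10^0 place).
Sum: 679.048 mg; keep the coarser place, 10^0.
Result: 679 mg.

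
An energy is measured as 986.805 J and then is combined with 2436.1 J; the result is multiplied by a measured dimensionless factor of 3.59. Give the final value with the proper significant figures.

1.23 × 10⁴ J

986.805 J + 2436.1 J = 3422.905 J; the sum is limited to 1 decimal place (5 s.f.).
Carrying full precision, 3422.905 × 3.59 = 12288.22895 J; 3.59 has 3 s.f., so the result keeps min(5, 3) = 3 s.f.
Rounded to 3 significant figures: 1.23 × 10⁴ J.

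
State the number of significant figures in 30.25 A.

4

30.25: zeros between nonzero digits are significant.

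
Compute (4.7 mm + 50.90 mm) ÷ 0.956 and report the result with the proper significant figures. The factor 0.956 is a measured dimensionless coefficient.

4.7 mm + 50.90 mm = 55.60 mm; the sum is limited to 1 decimal place (3 s.f.).
Carrying full precision, 55.60 ÷ 0.956 = 58.1589958159… mm; 0.956 has 3 s.f., so the result keeps min(3, 3) = 3 s.f.
Rounded to 3 significant figures: 58.2 mm.

58.2 mm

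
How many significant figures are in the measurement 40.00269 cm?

7

40.00269: zeros between nonzero digits are significant.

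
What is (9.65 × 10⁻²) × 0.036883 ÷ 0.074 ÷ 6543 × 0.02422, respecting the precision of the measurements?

(9.65 × 10⁻²) × 0.036883 ÷ 0.074 ÷ 6543 × 0.02422 = 1.78040600621 × 10^-7…
Multiplication/division keeps the fewest significant figures: 9.65 × 10⁻² → 3 s.f., 0.036883 → 5 s.f., 0.074 → 2 s.f., 6543 → 4 s.f., 0.02422 → 4 s.f.; limit is 2.
Rounded to 2 significant figures: 1.8 × 10⁻⁷.

1.8 × 10⁻⁷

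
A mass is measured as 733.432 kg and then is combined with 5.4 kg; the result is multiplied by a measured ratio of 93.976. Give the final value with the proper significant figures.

6.943 × 10⁴ kg

733.432 kg + 5.4 kg = 738.832 kg; the sum is limited to 1 decimal place (4 s.f.).
Carrying full precision, 738.832 × 93.976 = 69432.476032 kg; 93.976 has 5 s.f., so the result keeps min(4, 5) = 4 s.f.
Rounded to 4 significant figures: 6.943 × 10⁴ kg.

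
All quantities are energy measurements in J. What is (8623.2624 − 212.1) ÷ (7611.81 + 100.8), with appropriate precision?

1.0906

8623.2624 − 212.1 = 8411.1624, limited to 1 d.p. → 5 s.f.; 7611.81 + 100.8 = 7712.61, limited to 1 d.p. → 5 s.f.
Carrying full precision, 8411.1624 ÷ 7712.61 = 1.09057276331…; keep min(5, 5) = 5 s.f.
Rounded to 5 significant figures: 1.0906.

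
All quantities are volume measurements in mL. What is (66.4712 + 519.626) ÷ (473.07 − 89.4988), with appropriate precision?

66.4712 + 519.626 = 586.0972, limited to 3 d.p. → 6 s.f.; 473.07 − 89.4988 = 383.5712, limited to 2 d.p. → 5 s.f.
Carrying full precision, 586.0972 ÷ 383.5712 = 1.52800105952…; keep min(6, 5) = 5 s.f.
Rounded to 5 significant figures: 1.5280.

1.5280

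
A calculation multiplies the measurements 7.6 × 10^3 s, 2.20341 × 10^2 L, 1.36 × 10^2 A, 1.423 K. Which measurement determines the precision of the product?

7.6 × 10^3 s → 2 s.f.; 2.20341 × 10^2 L → 6 s.f.; 1.36 × 10^2 A → 3 s.f.; 1.423 K → 4 s.f.
The fewest is 2 significant figures, from 7.6 × 10^3 s.

7.6 × 10^3 s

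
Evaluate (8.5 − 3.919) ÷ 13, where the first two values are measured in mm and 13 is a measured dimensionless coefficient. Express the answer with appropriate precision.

0.35 mm

8.5 mm − 3.919 mm = 4.581 mm; the difference is limited to 1 decimal place (2 s.f.).
Carrying full precision, 4.581 ÷ 13 = 0.352384615385… mm; 13 has 2 s.f., so the result keeps min(2, 2) = 2 s.f.
Rounded to 2 significant figures: 0.35 mm.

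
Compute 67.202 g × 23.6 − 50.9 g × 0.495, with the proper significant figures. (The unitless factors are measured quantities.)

1.56 × 10³ g

67.202 × 23.6 = 1585.9672 → 1.59 × 10³ g (3 s.f., last digit at the 10^1 place).
50.9 × 0.495 = 25.1955 → 25.2 g (3 s.f., last digit at the 10^-1 place).
Difference: 1560.7717 g; keep the coarser place, 10^1.
Result: 1.56 × 10³ g.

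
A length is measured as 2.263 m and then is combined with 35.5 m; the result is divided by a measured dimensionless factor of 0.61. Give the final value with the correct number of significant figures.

2.263 m + 35.5 m = 37.763 m; the sum is limited to 1 decimal place (3 s.f.).
Carrying full precision, 37.763 ÷ 0.61 = 61.906557377… m; 0.61 has 2 s.f., so the result keeps min(3, 2) = 2 s.f.
Rounded to 2 significant figures: 62 m.

62 m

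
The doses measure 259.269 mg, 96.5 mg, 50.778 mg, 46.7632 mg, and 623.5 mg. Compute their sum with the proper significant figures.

259.269 mg + 96.5 mg + 50.778 mg + 46.7632 mg + 623.5 mg = 1076.8102 mg.
Addition/subtraction keeps the fewest decimal places: 259.269 → 3 decimal places, 96.5 → 1 decimal place, 50.778 → 3 decimal places, 46.7632 → 4 decimal places, 623.5 → 1 decimal place; limit is 1.
Rounded to 1 decimal place: 1076.8 mg.

1076.8 mg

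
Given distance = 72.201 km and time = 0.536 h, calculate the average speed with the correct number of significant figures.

135 km/h

average speed = 72.201 km ÷ 0.536 h = 134.703358209… km/h.
72.201 has 5 significant figures; 0.536 has 3.
Division/multiplication keeps the fewest: 3 significant figures.
Rounded: 135 km/h.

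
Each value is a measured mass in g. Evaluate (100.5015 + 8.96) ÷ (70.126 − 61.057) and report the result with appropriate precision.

12.07

100.5015 + 8.96 = 109.4615, limited to 2 d.p. → 5 s.f.; 70.126 − 61.057 = 9.069, limited to 3 d.p. → 4 s.f.
Carrying full precision, 109.4615 ÷ 9.069 = 12.0698533466…; keep min(5, 4) = 4 s.f.
Rounded to 4 significant figures: 12.07.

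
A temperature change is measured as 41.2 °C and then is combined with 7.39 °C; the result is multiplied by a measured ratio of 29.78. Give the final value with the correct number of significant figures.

1.45 × 10³ °C

41.2 °C + 7.39 °C = 48.59 °C; the sum is limited to 1 decimal place (3 s.f.).
Carrying full precision, 48.59 × 29.78 = 1447.0102 °C; 29.78 has 4 s.f., so the result keeps min(3, 4) = 3 s.f.
Rounded to 3 significant figures: 1.45 × 10³ °C.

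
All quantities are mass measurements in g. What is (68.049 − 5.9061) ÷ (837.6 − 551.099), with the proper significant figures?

68.049 − 5.9061 = 62.1429, limited to 3 d.p. → 5 s.f.; 837.6 − 551.099 = 286.501, limited to 1 d.p. → 4 s.f.
Carrying full precision, 62.1429 ÷ 286.501 = 0.216902907843…; keep min(5, 4) = 4 s.f.
Rounded to 4 significant figures: 0.2169.

0.2169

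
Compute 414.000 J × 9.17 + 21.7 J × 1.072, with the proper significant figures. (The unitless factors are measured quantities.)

3.82 × 10^3 J

414.000 × 9.17 = 3796.38 → 3.80 × 10^3 J (3 s.f., last digit at the 10^1 place).
21.7 × 1.072 = 23.2624 → 23.3 J (3 s.f., last digit at the 10^-1 place).
Sum: 3819.6424 J; keep the coarser place, 10^1.
Result: 3.82 × 10^3 J.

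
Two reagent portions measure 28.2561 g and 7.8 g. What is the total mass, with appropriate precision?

36.1 g

28.2561 g + 7.8 g = 36.0561 g.
Addition/subtraction keeps the fewest decimal places: 28.2561 → 4 decimal places, 7.8 → 1 decimal place; limit is 1.
Rounded to 1 decimal place: 36.1 g.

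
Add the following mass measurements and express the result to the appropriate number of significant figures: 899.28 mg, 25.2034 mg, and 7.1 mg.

899.28 mg + 25.2034 mg + 7.1 mg = 931.5834 mg.
Addition/subtraction keeps the fewest decimal places: 899.28 → 2 decimal places, 25.2034 → 4 decimal places, 7.1 → 1 decimal place; limit is 1.
Rounded to 1 decimal place: 931.6 mg.

931.6 mg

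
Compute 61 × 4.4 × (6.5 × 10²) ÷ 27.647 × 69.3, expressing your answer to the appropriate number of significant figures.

61 × 4.4 × (6.5 × 10²) ÷ 27.647 × 69.3 = 437301.624046…
Multiplication/division keeps the fewest significant figures: 61 → 2 s.f., 4.4 → 2 s.f., 6.5 × 10² → 2 s.f., 27.647 → 5 s.f., 69.3 → 3 s.f.; limit is 2.
Rounded to 2 significant figures: 4.4 × 10⁵.

4.4 × 10⁵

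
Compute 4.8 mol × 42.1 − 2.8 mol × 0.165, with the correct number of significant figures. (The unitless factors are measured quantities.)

4.8 × 42.1 = 202.08 → 2.0 × 10^2 mol (2 s.f., last digit at the 10^1 place).
2.8 × 0.165 = 0.462 → 0.46 mol (2 s.f., last digit at the 10^-2 place).
Difference: 201.618 mol; keep the coarser place, 10^1.
Result: 2.0 × 10^2 mol.

2.0 × 10^2 mol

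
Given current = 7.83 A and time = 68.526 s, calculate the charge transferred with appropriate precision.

charge transferred = 7.83 A × 68.526 s = 536.55858 C.
7.83 has 3 significant figures; 68.526 has 5.
Division/multiplication keeps the fewest: 3 significant figures.
Rounded: 537 C.

537 C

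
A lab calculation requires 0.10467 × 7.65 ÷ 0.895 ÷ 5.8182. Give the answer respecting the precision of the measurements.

0.10467 × 7.65 ÷ 0.895 ÷ 5.8182 = 0.153770128756…
Multiplication/division keeps the fewest significant figures: 0.10467 → 5 s.f., 7.65 → 3 s.f., 0.895 → 3 s.f., 5.8182 → 5 s.f.; limit is 3.
Rounded to 3 significant figures: 0.154.

0.154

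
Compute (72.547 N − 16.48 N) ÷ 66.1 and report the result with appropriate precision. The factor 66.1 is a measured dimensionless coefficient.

0.848 N

72.547 N − 16.48 N = 56.067 N; the difference is limited to 2 decimal places (4 s.f.).
Carrying full precision, 56.067 ÷ 66.1 = 0.848214826021… N; 66.1 has 3 s.f., so the result keeps min(4, 3) = 3 s.f.
Rounded to 3 significant figures: 0.848 N.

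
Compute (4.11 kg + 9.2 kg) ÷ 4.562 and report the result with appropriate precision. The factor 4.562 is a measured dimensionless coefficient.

4.11 kg + 9.2 kg = 13.31 kg; the sum is limited to 1 decimal place (3 s.f.).
Carrying full precision, 13.31 ÷ 4.562 = 2.91758000877… kg; 4.562 has 4 s.f., so the result keeps min(3, 4) = 3 s.f.
Rounded to 3 significant figures: 2.92 kg.

2.92 kg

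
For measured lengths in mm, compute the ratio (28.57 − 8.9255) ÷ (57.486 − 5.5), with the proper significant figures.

0.378

28.57 − 8.9255 = 19.6445, limited to 2 d.p. → 4 s.f.; 57.486 − 5.5 = 51.986, limited to 1 d.p. → 3 s.f.
Carrying full precision, 19.6445 ÷ 51.986 = 0.377880583234…; keep min(4, 3) = 3 s.f.
Rounded to 3 significant figures: 0.378.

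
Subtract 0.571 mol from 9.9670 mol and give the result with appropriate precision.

9.396 mol

9.9670 mol − 0.571 mol = 9.3960 mol.
Addition/subtraction keeps the fewest decimal places: 9.9670 → 4 decimal places, 0.571 → 3 decimal places; limit is 3.
Rounded to 3 decimal places: 9.396 mol.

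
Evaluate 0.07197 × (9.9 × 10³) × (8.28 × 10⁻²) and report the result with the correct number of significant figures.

59

0.07197 × (9.9 × 10³) × (8.28 × 10⁻²) = 58.9952484
Multiplication/division keeps the fewest significant figures: 0.07197 → 4 s.f., 9.9 × 10³ → 2 s.f., 8.28 × 10⁻² → 3 s.f.; limit is 2.
Rounded to 2 significant figures: 59.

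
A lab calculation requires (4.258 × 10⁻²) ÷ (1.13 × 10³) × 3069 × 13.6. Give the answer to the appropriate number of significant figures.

(4.258 × 10⁻²) ÷ (1.13 × 10³) × 3069 × 13.6 = 1.57276201062…
Multiplication/division keeps the fewest significant figures: 4.258 × 10⁻² → 4 s.f., 1.13 × 10³ → 3 s.f., 3069 → 4 s.f., 13.6 → 3 s.f.; limit is 3.
Rounded to 3 significant figures: 1.57.

1.57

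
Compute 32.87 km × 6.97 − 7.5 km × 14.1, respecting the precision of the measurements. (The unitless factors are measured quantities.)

32.87 × 6.97 = 229.1039 → 2.29 × 10^2 km (3 s.f., last digit at the 10^0 place).
7.5 × 14.1 = 105.75 → 1.1 × 10^2 km (2 s.f., last digit at the 10^1 place).
Difference: 123.3539 km; keep the coarser place, 10^1.
Result: 1.2 × 10^2 km.

1.2 × 10^2 km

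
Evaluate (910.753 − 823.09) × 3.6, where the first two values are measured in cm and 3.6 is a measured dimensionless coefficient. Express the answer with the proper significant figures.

3.2 × 10^2 cm

910.753 cm − 823.09 cm = 87.663 cm; the difference is limited to 2 decimal places (4 s.f.).
Carrying full precision, 87.663 × 3.6 = 315.5868 cm; 3.6 has 2 s.f., so the result keeps min(4, 2) = 2 s.f.
Rounded to 2 significant figures: 3.2 × 10^2 cm.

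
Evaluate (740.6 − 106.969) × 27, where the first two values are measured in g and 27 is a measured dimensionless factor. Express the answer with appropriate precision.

740.6 g − 106.969 g = 633.631 g; the difference is limited to 1 decimal place (4 s.f.).
Carrying full precision, 633.631 × 27 = 17108.037 g; 27 has 2 s.f., so the result keeps min(4, 2) = 2 s.f.
Rounded to 2 significant figures: 1.7 × 10^4 g.

1.7 × 10^4 g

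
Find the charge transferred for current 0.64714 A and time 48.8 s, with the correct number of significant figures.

charge transferred = 0.64714 A × 48.8 s = 31.580432 C.
0.64714 has 5 significant figures; 48.8 has 3.
Division/multiplication keeps the fewest: 3 significant figures.
Rounded: 31.6 C.

31.6 C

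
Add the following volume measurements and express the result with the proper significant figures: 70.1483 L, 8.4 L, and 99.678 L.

178.2 L

70.1483 L + 8.4 L + 99.678 L = 178.2263 L.
Addition/subtraction keeps the fewest decimal places: 70.1483 → 4 decimal places, 8.4 → 1 decimal place, 99.678 → 3 decimal places; limit is 1.
Rounded to 1 decimal place: 178.2 L.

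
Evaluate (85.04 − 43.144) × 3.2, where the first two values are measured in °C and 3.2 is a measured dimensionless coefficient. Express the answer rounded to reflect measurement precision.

85.04 °C − 43.144 °C = 41.896 °C; the difference is limited to 2 decimal places (4 s.f.).
Carrying full precision, 41.896 × 3.2 = 134.0672 °C; 3.2 has 2 s.f., so the result keeps min(4, 2) = 2 s.f.
Rounded to 2 significant figures: 1.3 × 10^2 °C.

1.3 × 10^2 °C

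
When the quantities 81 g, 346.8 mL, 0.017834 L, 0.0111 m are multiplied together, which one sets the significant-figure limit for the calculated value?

81 g → 2 s.f.; 346.8 mL → 4 s.f.; 0.017834 L → 5 s.f.; 0.0111 m → 3 s.f.
The fewest is 2 significant figures, from 81 g.

81 g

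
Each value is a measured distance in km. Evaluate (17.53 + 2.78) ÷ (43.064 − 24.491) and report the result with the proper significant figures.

17.53 + 2.78 = 20.31, limited to 2 d.p. → 4 s.f.; 43.064 − 24.491 = 18.573, limited to 3 d.p. → 5 s.f.
Carrying full precision, 20.31 ÷ 18.573 = 1.09352285576…; keep min(4, 5) = 4 s.f.
Rounded to 4 significant figures: 1.094.

1.094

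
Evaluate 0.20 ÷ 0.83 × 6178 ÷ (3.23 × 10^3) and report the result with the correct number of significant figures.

0.46

0.20 ÷ 0.83 × 6178 ÷ (3.23 × 10^3) = 0.460889999627…
Multiplication/division keeps the fewest significant figures: 0.20 → 2 s.f., 0.83 → 2 s.f., 6178 → 4 s.f., 3.23 × 10^3 → 3 s.f.; limit is 2.
Rounded to 2 significant figures: 0.46.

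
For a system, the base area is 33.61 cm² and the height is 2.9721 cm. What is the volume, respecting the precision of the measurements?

99.89 cm³

volume = 33.61 cm² × 2.9721 cm = 99.892281 cm³.
33.61 has 4 significant figures; 2.9721 has 5.
Division/multiplication keeps the fewest: 4 significant figures.
Rounded: 99.89 cm³.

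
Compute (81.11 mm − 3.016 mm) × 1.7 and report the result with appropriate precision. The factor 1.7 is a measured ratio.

81.11 mm − 3.016 mm = 78.094 mm; the difference is limited to 2 decimal places (4 s.f.).
Carrying full precision, 78.094 × 1.7 = 132.7598 mm; 1.7 has 2 s.f., so the result keeps min(4, 2) = 2 s.f.
Rounded to 2 significant figures: 1.3 × 10² mm.

1.3 × 10² mm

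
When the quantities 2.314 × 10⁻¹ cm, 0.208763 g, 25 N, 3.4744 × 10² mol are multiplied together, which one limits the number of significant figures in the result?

2.314 × 10⁻¹ cm → 4 s.f.; 0.208763 g → 6 s.f.; 25 N → 2 s.f.; 3.4744 × 10² mol → 5 s.f.
The fewest is 2 significant figures, from 25 N.

25 N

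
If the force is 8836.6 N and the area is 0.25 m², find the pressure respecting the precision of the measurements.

3.5 × 10⁴ Pa

pressure = 8836.6 N ÷ 0.25 m² = 35346.4 Pa.
8836.6 has 5 significant figures; 0.25 has 2.
Division/multiplication keeps the fewest: 2 significant figures.
Rounded: 3.5 × 10⁴ Pa.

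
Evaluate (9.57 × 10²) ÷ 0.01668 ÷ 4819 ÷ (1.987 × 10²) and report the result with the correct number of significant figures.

(9.57 × 10²) ÷ 0.01668 ÷ 4819 ÷ (1.987 × 10²) = 0.0599185228152…
Multiplication/division keeps the fewest significant figures: 9.57 × 10² → 3 s.f., 0.01668 → 4 s.f., 4819 → 4 s.f., 1.987 × 10² → 4 s.f.; limit is 3.
Rounded to 3 significant figures: 0.0599.

0.0599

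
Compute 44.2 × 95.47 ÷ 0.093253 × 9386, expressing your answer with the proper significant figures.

4.25 × 10^8

44.2 × 95.47 ÷ 0.093253 × 9386 = 424724124.307…
Multiplication/division keeps the fewest significant figures: 44.2 → 3 s.f., 95.47 → 4 s.f., 0.093253 → 5 s.f., 9386 → 4 s.f.; limit is 3.
Rounded to 3 significant figures: 4.25 × 10^8.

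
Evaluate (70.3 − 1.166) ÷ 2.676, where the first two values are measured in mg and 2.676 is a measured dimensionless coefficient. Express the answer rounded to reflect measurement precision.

70.3 mg − 1.166 mg = 69.134 mg; the difference is limited to 1 decimal place (3 s.f.).
Carrying full precision, 69.134 ÷ 2.676 = 25.8348281016… mg; 2.676 has 4 s.f., so the result keeps min(3, 4) = 3 s.f.
Rounded to 3 significant figures: 25.8 mg.

25.8 mg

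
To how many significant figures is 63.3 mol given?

63.3: every digit is nonzero and significant.

3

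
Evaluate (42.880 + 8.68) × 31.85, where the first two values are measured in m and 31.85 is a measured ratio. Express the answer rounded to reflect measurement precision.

42.880 m + 8.68 m = 51.560 m; the sum is limited to 2 decimal places (4 s.f.).
Carrying full precision, 51.560 × 31.85 = 1642.186 m; 31.85 has 4 s.f., so the result keeps min(4, 4) = 4 s.f.
Rounded to 4 significant figures: 1642 m.

1642 m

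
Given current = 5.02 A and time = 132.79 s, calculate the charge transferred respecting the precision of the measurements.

charge transferred = 5.02 A × 132.79 s = 666.6058 C.
5.02 has 3 significant figures; 132.79 has 5.
Division/multiplication keeps the fewest: 3 significant figures.
Rounded: 667 C.

667 C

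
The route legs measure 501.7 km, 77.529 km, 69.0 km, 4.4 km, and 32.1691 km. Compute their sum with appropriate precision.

684.8 km

501.7 km + 77.529 km + 69.0 km + 4.4 km + 32.1691 km = 684.7981 km.
Addition/subtraction keeps the fewest decimal places: 501.7 → 1 decimal place, 77.529 → 3 decimal places, 69.0 → 1 decimal place, 4.4 → 1 decimal place, 32.1691 → 4 decimal places; limit is 1.
Rounded to 1 decimal place: 684.8 km.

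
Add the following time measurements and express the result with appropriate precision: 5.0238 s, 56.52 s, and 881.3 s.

942.8 s

5.0238 s + 56.52 s + 881.3 s = 942.8438 s.
Addition/subtraction keeps the fewest decimal places: 5.0238 → 4 decimal places, 56.52 → 2 decimal places, 881.3 → 1 decimal place; limit is 1.
Rounded to 1 decimal place: 942.8 s.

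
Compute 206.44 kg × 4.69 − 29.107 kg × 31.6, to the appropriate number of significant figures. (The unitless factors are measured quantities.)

48 kg

206.44 × 4.69 = 968.2036 → 968 kg (3 s.f., last digit at the 10^0 place).
29.107 × 31.6 = 919.7812 → 920. kg (3 s.f., last digit at the 10^0 place).
Difference: 48.4224 kg; keep the coarser place, 10^0.
Result: 48 kg.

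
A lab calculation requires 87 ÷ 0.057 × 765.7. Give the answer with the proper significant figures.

1.2 × 10⁶

87 ÷ 0.057 × 765.7 = 1168700
Multiplication/division keeps the fewest significant figures: 87 → 2 s.f., 0.057 → 2 s.f., 765.7 → 4 s.f.; limit is 2.
Rounded to 2 significant figures: 1.2 × 10⁶.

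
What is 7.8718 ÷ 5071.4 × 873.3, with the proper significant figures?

7.8718 ÷ 5071.4 × 873.3 = 1.3555315968…
Multiplication/division keeps the fewest significant figures: 7.8718 → 5 s.f., 5071.4 → 5 s.f., 873.3 → 4 s.f.; limit is 4.
Rounded to 4 significant figures: 1.356.

1.356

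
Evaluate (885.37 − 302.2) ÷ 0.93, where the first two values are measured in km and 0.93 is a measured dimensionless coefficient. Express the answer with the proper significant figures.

6.3 × 10² km

885.37 km − 302.2 km = 583.17 km; the difference is limited to 1 decimal place (4 s.f.).
Carrying full precision, 583.17 ÷ 0.93 = 627.064516129… km; 0.93 has 2 s.f., so the result keeps min(4, 2) = 2 s.f.
Rounded to 2 significant figures: 6.3 × 10² km.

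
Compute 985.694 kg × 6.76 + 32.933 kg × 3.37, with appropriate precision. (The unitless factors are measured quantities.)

6.77 × 10³ kg

985.694 × 6.76 = 6663.29144 → 6.66 × 10³ kg (3 s.f., last digit at the 10^1 place).
32.933 × 3.37 = 110.98421 → 111 kg (3 s.f., last digit at the 10^0 place).
Sum: 6774.27565 kg; keep the coarser place, 10^1.
Result: 6.77 × 10³ kg.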